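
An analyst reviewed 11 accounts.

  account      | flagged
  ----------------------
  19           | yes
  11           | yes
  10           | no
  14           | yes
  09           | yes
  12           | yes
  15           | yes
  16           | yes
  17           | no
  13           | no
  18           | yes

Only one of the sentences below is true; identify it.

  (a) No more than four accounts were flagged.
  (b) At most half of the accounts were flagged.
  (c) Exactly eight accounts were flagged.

|A| = 11, |A ∩ B| = 8, |A ∖ B| = 3.
(a) requires |A ∩ B| ≤ 4: false.
(b) requires |A ∩ B| ≤ |A ∖ B|: false.
(c) requires |A ∩ B| = 8: true.

(c)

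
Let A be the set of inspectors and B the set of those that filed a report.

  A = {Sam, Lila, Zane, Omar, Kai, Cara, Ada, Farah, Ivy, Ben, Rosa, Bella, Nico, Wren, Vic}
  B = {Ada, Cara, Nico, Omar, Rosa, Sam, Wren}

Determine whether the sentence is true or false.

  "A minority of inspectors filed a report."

Truth condition: |A ∩ B| < |A ∖ B|.
|A| = 15, |A ∩ B| = 7, |A ∖ B| = 8.
7 < 8, so the statement is true.

True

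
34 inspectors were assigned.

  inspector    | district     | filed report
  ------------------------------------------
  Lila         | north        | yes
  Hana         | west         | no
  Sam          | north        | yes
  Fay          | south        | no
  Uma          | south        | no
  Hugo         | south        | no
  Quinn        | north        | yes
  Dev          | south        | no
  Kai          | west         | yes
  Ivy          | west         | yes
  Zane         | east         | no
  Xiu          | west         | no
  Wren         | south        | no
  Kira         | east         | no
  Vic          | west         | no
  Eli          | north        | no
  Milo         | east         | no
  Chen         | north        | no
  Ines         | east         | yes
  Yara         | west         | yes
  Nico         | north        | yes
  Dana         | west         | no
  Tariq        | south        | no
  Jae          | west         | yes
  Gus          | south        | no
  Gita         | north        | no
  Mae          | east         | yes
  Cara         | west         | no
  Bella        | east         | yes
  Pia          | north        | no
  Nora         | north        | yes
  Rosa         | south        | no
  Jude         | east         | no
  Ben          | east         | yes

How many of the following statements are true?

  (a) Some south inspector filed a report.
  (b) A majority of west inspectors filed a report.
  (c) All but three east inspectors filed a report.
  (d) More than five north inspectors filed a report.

(a) south: |A| = 8, |A ∩ B| = 0; needs A ∩ B ≠ ∅ (|A ∩ B| ≥ 1) — false.
(b) west: |A| = 9, |A ∩ B| = 4; needs |A ∩ B| > |A ∖ B| — false.
(c) east: |A| = 8, |A ∩ B| = 4; needs |A ∖ B| = 3 — false.
(d) north: |A| = 9, |A ∩ B| = 5; needs |A ∩ B| > 5 — false.

0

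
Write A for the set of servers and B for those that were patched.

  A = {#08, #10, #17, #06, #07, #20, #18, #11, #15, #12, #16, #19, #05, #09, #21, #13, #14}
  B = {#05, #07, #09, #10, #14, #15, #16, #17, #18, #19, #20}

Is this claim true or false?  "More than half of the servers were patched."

True

'More than half of the servers were patched' holds iff |A ∩ B| > |A ∖ B|.
|A| = 17, |A ∩ B| = 11, |A ∖ B| = 6.
11 > 6, so the statement is true.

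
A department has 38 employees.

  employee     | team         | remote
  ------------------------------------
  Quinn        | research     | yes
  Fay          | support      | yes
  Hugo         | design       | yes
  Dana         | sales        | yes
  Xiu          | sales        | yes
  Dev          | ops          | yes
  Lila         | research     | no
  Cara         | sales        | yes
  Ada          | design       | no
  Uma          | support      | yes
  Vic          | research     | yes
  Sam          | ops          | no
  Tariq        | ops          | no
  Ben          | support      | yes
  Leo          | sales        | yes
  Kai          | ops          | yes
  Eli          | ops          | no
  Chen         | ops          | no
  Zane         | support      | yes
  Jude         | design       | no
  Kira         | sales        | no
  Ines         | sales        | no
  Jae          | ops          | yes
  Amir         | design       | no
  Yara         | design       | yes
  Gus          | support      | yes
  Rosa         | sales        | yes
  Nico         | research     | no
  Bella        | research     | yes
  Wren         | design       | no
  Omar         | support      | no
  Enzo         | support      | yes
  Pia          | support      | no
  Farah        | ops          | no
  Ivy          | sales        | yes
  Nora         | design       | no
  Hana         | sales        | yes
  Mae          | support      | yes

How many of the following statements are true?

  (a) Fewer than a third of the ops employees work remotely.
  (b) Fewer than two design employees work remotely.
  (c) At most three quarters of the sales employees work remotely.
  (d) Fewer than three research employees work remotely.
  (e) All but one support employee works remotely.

0

(a) ops: |A| = 8, |A ∩ B| = 3; needs |A ∩ B| / |A| < 1/3 — false.
(b) design: |A| = 7, |A ∩ B| = 2; needs |A ∩ B| < 2 — false.
(c) sales: |A| = 9, |A ∩ B| = 7; needs |A ∩ B| / |A| ≤ 3/4 — false.
(d) research: |A| = 5, |A ∩ B| = 3; needs |A ∩ B| < 3 — false.
(e) support: |A| = 9, |A ∩ B| = 7; needs |A ∖ B| = 1 — false.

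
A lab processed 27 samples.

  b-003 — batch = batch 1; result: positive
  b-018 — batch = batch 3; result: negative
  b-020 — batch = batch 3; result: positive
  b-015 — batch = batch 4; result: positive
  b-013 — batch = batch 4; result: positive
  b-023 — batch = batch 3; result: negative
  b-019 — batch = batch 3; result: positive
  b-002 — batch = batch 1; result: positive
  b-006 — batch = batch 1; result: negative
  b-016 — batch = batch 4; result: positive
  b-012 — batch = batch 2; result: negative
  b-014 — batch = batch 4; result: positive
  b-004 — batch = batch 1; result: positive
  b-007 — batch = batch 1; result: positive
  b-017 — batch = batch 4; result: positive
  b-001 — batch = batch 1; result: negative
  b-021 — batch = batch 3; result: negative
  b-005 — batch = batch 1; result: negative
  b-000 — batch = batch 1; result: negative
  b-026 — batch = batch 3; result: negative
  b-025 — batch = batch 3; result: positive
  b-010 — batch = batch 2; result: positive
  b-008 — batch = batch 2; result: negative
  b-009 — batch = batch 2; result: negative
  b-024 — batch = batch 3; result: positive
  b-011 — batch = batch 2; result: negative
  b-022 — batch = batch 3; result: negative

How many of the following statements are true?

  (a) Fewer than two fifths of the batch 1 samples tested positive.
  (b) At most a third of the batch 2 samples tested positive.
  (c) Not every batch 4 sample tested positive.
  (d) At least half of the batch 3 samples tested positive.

1

(a) batch 1: |A| = 8, |A ∩ B| = 4; needs |A ∩ B| / |A| < 2/5 — false.
(b) batch 2: |A| = 5, |A ∩ B| = 1; needs |A ∩ B| / |A| ≤ 1/3 — true.
(c) batch 4: |A| = 5, |A ∩ B| = 5; needs A ⊄ B (|A ∖ B| ≥ 1) — false.
(d) batch 3: |A| = 9, |A ∩ B| = 4; needs |A ∩ B| ≥ |A ∖ B| — false.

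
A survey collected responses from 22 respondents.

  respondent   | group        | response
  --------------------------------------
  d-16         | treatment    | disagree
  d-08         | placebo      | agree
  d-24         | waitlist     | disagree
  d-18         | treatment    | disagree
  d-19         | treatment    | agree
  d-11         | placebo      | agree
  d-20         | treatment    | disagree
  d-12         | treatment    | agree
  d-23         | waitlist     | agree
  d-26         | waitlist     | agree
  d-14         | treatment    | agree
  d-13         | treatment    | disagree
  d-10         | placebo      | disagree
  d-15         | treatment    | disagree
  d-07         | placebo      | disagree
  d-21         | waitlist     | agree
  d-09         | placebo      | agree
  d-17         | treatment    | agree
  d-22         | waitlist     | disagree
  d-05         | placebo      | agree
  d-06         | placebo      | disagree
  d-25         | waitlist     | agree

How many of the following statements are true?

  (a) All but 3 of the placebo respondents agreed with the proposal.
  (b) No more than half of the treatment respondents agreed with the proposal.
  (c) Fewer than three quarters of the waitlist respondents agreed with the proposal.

3

(a) placebo: |A| = 7, |A ∩ B| = 4; needs |A ∖ B| = 3 — true.
(b) treatment: |A| = 9, |A ∩ B| = 4; needs |A ∩ B| ≤ |A ∖ B| — true.
(c) waitlist: |A| = 6, |A ∩ B| = 4; needs |A ∩ B| / |A| < 3/4 — true.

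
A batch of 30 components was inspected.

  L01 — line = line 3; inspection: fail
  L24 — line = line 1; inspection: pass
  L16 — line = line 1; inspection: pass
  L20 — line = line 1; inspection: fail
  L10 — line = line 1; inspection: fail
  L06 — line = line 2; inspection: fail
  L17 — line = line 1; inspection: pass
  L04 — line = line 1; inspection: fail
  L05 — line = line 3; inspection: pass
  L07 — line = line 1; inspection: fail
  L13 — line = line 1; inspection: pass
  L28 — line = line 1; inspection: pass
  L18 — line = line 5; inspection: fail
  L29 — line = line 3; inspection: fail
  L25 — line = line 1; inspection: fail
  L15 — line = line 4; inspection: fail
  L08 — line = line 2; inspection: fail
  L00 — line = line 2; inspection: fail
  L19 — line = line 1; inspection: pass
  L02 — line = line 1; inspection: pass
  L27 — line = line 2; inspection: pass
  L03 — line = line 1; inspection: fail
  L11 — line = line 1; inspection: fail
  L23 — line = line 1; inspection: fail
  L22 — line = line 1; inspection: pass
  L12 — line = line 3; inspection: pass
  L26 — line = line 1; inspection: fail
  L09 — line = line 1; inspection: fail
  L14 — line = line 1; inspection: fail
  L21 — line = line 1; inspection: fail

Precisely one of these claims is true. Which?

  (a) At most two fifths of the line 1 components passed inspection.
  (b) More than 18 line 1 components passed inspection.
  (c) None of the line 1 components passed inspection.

(a)

|A| = 20, |A ∩ B| = 8, |A ∖ B| = 12.
(a) requires |A ∩ B| / |A| ≤ 2/5: true.
(b) requires |A ∩ B| > 18: false.
(c) requires A ∩ B = ∅ (|A ∩ B| = 0): false.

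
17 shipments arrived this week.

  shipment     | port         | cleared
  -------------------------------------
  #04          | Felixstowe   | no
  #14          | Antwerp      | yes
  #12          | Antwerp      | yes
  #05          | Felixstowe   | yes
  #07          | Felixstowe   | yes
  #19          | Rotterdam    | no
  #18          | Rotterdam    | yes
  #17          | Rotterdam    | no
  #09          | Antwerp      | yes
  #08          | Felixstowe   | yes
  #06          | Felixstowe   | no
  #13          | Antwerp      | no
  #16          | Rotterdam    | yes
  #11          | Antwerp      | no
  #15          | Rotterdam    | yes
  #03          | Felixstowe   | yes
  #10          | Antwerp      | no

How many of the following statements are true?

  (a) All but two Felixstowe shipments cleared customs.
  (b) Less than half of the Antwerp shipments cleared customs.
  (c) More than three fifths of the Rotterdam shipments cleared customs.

(a) Felixstowe: |A| = 6, |A ∩ B| = 4; needs |A ∖ B| = 2 — true.
(b) Antwerp: |A| = 6, |A ∩ B| = 3; needs |A ∩ B| < |A ∖ B| — false.
(c) Rotterdam: |A| = 5, |A ∩ B| = 3; needs |A ∩ B| / |A| > 3/5 — false.

1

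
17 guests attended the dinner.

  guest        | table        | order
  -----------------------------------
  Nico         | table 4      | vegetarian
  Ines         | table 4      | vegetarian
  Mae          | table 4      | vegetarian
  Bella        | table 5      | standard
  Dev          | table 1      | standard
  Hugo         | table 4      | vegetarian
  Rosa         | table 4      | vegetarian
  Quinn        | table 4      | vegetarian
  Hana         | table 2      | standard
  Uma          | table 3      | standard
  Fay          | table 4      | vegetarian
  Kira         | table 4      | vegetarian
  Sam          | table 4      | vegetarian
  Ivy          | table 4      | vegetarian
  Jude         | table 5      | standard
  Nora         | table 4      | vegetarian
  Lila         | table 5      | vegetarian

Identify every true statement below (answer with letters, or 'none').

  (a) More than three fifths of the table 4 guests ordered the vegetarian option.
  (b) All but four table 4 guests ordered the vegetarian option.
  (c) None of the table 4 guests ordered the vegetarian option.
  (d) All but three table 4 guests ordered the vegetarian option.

|A| = 11, |A ∩ B| = 11, |A ∖ B| = 0.
(a) |A ∩ B| / |A| > 3/5: holds.
(b) |A ∖ B| = 4: fails.
(c) A ∩ B = ∅ (|A ∩ B| = 0): fails.
(d) |A ∖ B| = 3: fails.

(a)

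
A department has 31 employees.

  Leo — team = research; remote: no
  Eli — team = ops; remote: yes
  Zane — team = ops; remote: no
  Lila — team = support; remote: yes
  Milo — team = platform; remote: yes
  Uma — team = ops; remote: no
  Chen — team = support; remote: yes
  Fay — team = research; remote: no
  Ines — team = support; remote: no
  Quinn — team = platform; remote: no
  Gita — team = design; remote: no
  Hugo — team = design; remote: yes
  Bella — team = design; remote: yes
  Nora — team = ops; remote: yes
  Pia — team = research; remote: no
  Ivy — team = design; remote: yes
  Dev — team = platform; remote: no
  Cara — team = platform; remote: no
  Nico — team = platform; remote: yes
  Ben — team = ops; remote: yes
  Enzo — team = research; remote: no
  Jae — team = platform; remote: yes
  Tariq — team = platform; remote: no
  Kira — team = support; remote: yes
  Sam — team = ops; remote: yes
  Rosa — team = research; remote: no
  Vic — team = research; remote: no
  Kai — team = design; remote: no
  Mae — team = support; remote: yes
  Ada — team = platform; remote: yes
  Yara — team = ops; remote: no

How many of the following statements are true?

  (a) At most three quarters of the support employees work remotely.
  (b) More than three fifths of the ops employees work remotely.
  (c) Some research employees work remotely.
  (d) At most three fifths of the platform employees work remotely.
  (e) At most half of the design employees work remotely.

(a) support: |A| = 5, |A ∩ B| = 4; needs |A ∩ B| / |A| ≤ 3/4 — false.
(b) ops: |A| = 7, |A ∩ B| = 4; needs |A ∩ B| / |A| > 3/5 — false.
(c) research: |A| = 6, |A ∩ B| = 0; needs A ∩ B ≠ ∅ (|A ∩ B| ≥ 1) — false.
(d) platform: |A| = 8, |A ∩ B| = 4; needs |A ∩ B| / |A| ≤ 3/5 — true.
(e) design: |A| = 5, |A ∩ B| = 3; needs |A ∩ B| ≤ |A ∖ B| — false.

1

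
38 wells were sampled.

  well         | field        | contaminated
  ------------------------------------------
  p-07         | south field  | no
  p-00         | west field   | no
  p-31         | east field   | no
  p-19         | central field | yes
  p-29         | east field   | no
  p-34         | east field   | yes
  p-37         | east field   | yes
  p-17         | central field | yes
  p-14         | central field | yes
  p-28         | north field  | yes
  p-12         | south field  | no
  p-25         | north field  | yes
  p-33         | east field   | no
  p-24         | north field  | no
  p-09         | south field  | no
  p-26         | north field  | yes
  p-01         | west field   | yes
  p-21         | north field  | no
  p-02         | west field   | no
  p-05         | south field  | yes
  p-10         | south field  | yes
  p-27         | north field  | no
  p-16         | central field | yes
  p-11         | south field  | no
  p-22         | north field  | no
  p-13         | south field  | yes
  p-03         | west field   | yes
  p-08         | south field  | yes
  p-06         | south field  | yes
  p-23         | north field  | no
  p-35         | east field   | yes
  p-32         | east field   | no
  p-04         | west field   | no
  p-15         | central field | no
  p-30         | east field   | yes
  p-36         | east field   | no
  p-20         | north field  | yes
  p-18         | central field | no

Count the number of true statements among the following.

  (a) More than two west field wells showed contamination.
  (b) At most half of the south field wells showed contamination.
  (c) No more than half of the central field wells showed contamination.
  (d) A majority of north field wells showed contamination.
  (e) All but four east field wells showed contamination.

0

(a) west field: |A| = 5, |A ∩ B| = 2; needs |A ∩ B| > 2 — false.
(b) south field: |A| = 9, |A ∩ B| = 5; needs |A ∩ B| ≤ |A ∖ B| — false.
(c) central field: |A| = 6, |A ∩ B| = 4; needs |A ∩ B| ≤ |A ∖ B| — false.
(d) north field: |A| = 9, |A ∩ B| = 4; needs |A ∩ B| > |A ∖ B| — false.
(e) east field: |A| = 9, |A ∩ B| = 4; needs |A ∖ B| = 4 — false.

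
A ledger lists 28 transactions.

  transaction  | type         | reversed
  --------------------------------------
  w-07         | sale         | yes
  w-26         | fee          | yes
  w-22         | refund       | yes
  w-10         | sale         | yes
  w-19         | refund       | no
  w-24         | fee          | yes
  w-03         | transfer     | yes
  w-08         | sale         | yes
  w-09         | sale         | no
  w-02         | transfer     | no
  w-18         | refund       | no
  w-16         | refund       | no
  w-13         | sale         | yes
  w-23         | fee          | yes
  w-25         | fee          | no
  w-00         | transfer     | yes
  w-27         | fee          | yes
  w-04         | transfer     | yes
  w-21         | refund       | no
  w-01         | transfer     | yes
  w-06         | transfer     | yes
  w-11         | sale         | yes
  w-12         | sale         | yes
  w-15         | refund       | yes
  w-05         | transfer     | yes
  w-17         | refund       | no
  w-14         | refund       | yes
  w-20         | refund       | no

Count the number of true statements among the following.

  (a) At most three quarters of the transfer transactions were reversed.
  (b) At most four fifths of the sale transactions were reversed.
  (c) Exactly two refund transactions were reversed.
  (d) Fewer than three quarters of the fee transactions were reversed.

(a) transfer: |A| = 7, |A ∩ B| = 6; needs |A ∩ B| / |A| ≤ 3/4 — false.
(b) sale: |A| = 7, |A ∩ B| = 6; needs |A ∩ B| / |A| ≤ 4/5 — false.
(c) refund: |A| = 9, |A ∩ B| = 3; needs |A ∩ B| = 2 — false.
(d) fee: |A| = 5, |A ∩ B| = 4; needs |A ∩ B| / |A| < 3/4 — false.

0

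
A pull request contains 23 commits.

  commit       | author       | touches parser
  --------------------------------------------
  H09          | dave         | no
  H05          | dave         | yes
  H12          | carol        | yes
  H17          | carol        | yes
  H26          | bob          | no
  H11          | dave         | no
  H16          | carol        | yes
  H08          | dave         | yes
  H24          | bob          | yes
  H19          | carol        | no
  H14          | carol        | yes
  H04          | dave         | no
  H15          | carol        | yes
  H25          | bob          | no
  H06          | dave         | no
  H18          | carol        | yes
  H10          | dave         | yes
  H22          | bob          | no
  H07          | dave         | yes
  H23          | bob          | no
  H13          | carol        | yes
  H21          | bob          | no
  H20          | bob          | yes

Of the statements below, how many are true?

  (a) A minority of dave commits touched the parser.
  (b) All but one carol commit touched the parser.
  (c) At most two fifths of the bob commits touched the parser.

(a) dave: |A| = 8, |A ∩ B| = 4; needs |A ∩ B| < |A ∖ B| — false.
(b) carol: |A| = 8, |A ∩ B| = 7; needs |A ∖ B| = 1 — true.
(c) bob: |A| = 7, |A ∩ B| = 2; needs |A ∩ B| / |A| ≤ 2/5 — true.

2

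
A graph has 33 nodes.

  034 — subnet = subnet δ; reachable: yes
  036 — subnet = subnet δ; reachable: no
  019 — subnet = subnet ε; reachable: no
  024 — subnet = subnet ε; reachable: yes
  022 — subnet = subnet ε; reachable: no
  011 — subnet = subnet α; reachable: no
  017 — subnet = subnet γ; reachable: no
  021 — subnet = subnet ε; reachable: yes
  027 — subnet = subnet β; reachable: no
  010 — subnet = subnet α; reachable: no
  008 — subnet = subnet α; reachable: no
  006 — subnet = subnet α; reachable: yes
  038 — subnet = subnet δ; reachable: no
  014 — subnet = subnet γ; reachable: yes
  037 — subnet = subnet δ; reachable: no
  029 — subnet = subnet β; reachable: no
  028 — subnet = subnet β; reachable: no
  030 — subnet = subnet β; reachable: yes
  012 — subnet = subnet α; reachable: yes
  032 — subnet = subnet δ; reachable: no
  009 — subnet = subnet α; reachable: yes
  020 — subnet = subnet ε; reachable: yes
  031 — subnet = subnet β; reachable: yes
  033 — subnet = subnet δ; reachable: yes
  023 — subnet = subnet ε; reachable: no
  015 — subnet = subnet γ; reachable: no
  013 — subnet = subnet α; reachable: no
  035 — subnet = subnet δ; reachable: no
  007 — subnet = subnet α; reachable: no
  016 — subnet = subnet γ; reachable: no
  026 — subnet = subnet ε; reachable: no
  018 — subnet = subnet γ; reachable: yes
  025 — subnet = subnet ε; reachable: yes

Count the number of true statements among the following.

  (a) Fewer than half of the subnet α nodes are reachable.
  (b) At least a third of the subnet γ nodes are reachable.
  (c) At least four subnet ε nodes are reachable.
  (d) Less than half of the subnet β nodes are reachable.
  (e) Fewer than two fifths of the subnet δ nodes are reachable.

5

(a) subnet α: |A| = 8, |A ∩ B| = 3; needs |A ∩ B| < |A ∖ B| — true.
(b) subnet γ: |A| = 5, |A ∩ B| = 2; needs |A ∩ B| / |A| ≥ 1/3 — true.
(c) subnet ε: |A| = 8, |A ∩ B| = 4; needs |A ∩ B| ≥ 4 — true.
(d) subnet β: |A| = 5, |A ∩ B| = 2; needs |A ∩ B| < |A ∖ B| — true.
(e) subnet δ: |A| = 7, |A ∩ B| = 2; needs |A ∩ B| / |A| < 2/5 — true.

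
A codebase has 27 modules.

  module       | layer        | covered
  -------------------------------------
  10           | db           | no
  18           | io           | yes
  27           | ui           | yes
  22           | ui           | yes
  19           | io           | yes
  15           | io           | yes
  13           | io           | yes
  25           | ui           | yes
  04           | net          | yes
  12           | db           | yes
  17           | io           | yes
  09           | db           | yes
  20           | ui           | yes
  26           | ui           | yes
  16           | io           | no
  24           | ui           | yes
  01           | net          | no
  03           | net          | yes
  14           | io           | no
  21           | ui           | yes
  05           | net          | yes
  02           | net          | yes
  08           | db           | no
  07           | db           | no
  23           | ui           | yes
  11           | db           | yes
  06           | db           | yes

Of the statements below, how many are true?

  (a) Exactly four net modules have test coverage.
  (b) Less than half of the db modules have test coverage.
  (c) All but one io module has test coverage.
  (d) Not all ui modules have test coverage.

1

(a) net: |A| = 5, |A ∩ B| = 4; needs |A ∩ B| = 4 — true.
(b) db: |A| = 7, |A ∩ B| = 4; needs |A ∩ B| < |A ∖ B| — false.
(c) io: |A| = 7, |A ∩ B| = 5; needs |A ∖ B| = 1 — false.
(d) ui: |A| = 8, |A ∩ B| = 8; needs A ⊄ B (|A ∖ B| ≥ 1) — false.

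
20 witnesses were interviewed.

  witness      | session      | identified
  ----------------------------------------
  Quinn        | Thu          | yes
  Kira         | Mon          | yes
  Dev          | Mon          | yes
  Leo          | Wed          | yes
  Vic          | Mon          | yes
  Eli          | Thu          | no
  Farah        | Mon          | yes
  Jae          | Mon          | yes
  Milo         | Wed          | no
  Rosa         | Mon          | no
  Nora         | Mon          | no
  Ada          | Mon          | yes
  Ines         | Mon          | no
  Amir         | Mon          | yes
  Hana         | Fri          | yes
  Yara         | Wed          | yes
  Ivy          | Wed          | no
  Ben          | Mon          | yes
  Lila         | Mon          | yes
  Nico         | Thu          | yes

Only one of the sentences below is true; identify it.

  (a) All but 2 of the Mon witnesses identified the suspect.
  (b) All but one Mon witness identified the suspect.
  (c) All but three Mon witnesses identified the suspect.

(c)

|A| = 12, |A ∩ B| = 9, |A ∖ B| = 3.
(a) requires |A ∖ B| = 2: false.
(b) requires |A ∖ B| = 1: false.
(c) requires |A ∖ B| = 3: true.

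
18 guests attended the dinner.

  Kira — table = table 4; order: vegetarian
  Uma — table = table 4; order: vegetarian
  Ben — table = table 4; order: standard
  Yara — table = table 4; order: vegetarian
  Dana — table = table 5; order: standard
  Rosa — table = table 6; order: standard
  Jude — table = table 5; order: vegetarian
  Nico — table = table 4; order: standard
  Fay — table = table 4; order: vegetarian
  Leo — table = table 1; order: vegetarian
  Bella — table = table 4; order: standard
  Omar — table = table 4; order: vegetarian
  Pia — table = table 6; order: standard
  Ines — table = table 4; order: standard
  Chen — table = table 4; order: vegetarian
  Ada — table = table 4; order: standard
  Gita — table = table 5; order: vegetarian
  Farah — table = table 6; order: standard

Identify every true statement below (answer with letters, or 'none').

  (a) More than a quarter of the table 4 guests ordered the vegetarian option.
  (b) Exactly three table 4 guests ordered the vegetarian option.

(a)

|A| = 11, |A ∩ B| = 6, |A ∖ B| = 5.
(a) |A ∩ B| / |A| > 1/4: holds.
(b) |A ∩ B| = 3: fails.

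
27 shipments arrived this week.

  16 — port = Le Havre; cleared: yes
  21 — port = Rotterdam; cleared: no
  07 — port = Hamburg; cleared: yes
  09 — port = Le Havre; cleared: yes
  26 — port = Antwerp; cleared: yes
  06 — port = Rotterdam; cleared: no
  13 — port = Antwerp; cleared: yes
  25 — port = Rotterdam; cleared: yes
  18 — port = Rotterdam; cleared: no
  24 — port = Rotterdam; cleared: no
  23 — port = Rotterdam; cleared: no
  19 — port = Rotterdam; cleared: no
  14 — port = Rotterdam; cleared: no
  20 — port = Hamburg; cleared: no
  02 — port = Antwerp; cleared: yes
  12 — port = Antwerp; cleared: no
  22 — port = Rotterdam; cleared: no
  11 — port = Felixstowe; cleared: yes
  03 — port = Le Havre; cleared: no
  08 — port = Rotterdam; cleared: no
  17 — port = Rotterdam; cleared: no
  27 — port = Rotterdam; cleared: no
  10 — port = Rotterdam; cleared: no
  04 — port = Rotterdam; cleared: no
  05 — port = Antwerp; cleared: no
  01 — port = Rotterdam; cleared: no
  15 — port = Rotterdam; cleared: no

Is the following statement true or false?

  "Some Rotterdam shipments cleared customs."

True

The determiner here denotes the relation: A ∩ B ≠ ∅ (|A ∩ B| ≥ 1).
|A| = 16, |A ∩ B| = 1, |A ∖ B| = 15.
So the statement is true.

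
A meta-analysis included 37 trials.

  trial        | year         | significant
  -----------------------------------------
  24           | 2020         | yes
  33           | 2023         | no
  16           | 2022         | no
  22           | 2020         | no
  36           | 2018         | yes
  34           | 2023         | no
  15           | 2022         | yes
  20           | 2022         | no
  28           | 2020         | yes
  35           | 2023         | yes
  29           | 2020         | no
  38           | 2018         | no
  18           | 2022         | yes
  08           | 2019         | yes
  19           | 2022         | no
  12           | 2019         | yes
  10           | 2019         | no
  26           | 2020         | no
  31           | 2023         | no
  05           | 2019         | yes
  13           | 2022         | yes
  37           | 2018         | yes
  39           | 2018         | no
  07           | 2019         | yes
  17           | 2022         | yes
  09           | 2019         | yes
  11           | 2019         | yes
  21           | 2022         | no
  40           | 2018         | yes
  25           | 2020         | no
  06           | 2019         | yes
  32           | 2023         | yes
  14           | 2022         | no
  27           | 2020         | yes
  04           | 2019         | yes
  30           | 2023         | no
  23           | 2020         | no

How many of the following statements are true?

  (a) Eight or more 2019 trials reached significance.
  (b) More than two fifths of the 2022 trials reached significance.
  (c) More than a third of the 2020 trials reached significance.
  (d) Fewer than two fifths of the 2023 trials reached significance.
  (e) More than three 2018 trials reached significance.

4

(a) 2019: |A| = 9, |A ∩ B| = 8; needs |A ∩ B| ≥ 8 — true.
(b) 2022: |A| = 9, |A ∩ B| = 4; needs |A ∩ B| / |A| > 2/5 — true.
(c) 2020: |A| = 8, |A ∩ B| = 3; needs |A ∩ B| / |A| > 1/3 — true.
(d) 2023: |A| = 6, |A ∩ B| = 2; needs |A ∩ B| / |A| < 2/5 — true.
(e) 2018: |A| = 5, |A ∩ B| = 3; needs |A ∩ B| > 3 — false.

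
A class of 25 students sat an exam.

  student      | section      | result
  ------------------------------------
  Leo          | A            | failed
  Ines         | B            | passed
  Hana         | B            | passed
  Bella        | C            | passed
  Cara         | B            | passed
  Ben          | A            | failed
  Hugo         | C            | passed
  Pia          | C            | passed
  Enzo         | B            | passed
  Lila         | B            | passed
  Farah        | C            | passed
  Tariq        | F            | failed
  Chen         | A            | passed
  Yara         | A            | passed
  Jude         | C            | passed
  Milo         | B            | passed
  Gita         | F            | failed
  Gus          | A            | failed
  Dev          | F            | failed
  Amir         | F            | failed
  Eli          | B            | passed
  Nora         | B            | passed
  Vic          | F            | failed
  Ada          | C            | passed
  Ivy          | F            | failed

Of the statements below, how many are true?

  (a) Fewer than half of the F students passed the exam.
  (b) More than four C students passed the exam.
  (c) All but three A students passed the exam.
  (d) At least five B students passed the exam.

(a) F: |A| = 6, |A ∩ B| = 0; needs |A ∩ B| < |A ∖ B| — true.
(b) C: |A| = 6, |A ∩ B| = 6; needs |A ∩ B| > 4 — true.
(c) A: |A| = 5, |A ∩ B| = 2; needs |A ∖ B| = 3 — true.
(d) B: |A| = 8, |A ∩ B| = 8; needs |A ∩ B| ≥ 5 — true.

4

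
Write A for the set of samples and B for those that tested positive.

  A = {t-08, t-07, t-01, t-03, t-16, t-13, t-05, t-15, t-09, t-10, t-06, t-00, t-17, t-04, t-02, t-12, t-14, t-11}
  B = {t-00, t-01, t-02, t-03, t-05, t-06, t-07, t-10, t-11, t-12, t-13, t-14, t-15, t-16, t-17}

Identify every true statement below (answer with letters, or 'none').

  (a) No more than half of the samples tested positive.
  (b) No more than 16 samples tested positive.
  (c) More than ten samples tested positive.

|A| = 18, |A ∩ B| = 15, |A ∖ B| = 3.
(a) |A ∩ B| ≤ |A ∖ B|: fails.
(b) |A ∩ B| ≤ 16: holds.
(c) |A ∩ B| > 10: holds.

(b), (c)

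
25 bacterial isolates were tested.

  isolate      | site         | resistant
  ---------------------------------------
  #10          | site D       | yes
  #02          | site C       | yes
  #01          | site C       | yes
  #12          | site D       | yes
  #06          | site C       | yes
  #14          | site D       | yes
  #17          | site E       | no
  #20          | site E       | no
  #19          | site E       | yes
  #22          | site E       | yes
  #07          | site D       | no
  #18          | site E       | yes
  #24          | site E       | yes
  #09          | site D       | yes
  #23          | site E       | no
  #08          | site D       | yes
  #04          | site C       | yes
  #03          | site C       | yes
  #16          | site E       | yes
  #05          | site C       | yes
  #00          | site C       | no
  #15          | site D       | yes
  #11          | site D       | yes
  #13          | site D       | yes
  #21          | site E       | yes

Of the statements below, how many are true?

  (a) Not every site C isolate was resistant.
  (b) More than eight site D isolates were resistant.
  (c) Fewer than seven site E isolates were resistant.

2

(a) site C: |A| = 7, |A ∩ B| = 6; needs A ⊄ B (|A ∖ B| ≥ 1) — true.
(b) site D: |A| = 9, |A ∩ B| = 8; needs |A ∩ B| > 8 — false.
(c) site E: |A| = 9, |A ∩ B| = 6; needs |A ∩ B| < 7 — true.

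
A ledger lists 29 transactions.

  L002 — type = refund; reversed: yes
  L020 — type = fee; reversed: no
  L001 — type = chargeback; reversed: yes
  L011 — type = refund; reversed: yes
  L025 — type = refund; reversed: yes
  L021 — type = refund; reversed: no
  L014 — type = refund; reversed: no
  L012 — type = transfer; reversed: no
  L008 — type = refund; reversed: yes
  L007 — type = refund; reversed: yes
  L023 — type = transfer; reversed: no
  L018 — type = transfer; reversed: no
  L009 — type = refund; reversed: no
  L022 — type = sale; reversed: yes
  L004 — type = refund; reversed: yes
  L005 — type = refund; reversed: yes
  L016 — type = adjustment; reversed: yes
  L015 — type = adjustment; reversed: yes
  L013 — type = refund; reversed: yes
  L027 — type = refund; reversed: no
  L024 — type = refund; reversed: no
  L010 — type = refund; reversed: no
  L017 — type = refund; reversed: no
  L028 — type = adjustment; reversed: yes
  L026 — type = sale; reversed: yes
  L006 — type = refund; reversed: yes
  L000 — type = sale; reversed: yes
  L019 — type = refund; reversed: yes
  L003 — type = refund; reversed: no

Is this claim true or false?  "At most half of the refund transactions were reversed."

False

The determiner here denotes the relation: |A ∩ B| ≤ |A ∖ B|.
|A| = 18, |A ∩ B| = 10, |A ∖ B| = 8.
10 > 8, so the statement is false.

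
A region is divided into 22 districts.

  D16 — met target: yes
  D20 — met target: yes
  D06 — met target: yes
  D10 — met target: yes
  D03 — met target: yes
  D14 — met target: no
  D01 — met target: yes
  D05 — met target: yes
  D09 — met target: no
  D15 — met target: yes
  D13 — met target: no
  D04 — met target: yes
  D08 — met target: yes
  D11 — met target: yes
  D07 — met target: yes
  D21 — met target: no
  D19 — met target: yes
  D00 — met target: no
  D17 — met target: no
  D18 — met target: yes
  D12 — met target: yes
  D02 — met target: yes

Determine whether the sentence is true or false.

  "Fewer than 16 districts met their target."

Truth condition: |A ∩ B| < 16.
|A| = 22, |A ∩ B| = 16, |A ∖ B| = 6.
|A ∩ B| = 16, so the statement is false.

False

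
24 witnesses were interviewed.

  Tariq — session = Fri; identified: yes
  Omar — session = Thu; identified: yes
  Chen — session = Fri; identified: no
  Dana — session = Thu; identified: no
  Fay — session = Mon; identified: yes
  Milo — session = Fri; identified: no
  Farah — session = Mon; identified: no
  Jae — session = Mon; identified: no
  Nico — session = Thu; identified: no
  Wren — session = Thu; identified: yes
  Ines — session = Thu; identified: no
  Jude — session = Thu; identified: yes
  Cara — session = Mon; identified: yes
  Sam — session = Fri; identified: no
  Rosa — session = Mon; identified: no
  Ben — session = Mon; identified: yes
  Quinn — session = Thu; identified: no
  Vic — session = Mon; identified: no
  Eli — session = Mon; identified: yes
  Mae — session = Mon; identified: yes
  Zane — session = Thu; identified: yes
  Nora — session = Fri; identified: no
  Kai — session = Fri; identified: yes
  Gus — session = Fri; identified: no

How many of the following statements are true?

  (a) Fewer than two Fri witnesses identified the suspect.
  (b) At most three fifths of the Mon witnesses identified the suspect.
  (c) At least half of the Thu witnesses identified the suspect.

2

(a) Fri: |A| = 7, |A ∩ B| = 2; needs |A ∩ B| < 2 — false.
(b) Mon: |A| = 9, |A ∩ B| = 5; needs |A ∩ B| / |A| ≤ 3/5 — true.
(c) Thu: |A| = 8, |A ∩ B| = 4; needs |A ∩ B| ≥ |A ∖ B| — true.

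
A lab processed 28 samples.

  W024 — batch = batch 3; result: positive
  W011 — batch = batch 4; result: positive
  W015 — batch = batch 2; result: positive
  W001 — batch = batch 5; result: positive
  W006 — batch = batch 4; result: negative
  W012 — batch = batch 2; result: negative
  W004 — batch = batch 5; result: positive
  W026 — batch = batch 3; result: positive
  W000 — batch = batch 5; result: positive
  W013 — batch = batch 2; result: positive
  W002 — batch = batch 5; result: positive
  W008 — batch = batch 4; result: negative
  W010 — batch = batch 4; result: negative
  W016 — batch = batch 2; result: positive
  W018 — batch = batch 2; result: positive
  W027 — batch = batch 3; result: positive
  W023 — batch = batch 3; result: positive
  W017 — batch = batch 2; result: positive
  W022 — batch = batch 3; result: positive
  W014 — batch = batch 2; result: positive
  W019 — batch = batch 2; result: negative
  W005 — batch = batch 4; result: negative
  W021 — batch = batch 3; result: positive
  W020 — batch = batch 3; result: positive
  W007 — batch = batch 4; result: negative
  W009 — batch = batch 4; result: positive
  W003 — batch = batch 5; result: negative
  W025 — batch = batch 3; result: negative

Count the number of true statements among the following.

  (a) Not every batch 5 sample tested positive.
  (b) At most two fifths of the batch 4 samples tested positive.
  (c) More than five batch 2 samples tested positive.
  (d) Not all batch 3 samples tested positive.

4

(a) batch 5: |A| = 5, |A ∩ B| = 4; needs A ⊄ B (|A ∖ B| ≥ 1) — true.
(b) batch 4: |A| = 7, |A ∩ B| = 2; needs |A ∩ B| / |A| ≤ 2/5 — true.
(c) batch 2: |A| = 8, |A ∩ B| = 6; needs |A ∩ B| > 5 — true.
(d) batch 3: |A| = 8, |A ∩ B| = 7; needs A ⊄ B (|A ∖ B| ≥ 1) — true.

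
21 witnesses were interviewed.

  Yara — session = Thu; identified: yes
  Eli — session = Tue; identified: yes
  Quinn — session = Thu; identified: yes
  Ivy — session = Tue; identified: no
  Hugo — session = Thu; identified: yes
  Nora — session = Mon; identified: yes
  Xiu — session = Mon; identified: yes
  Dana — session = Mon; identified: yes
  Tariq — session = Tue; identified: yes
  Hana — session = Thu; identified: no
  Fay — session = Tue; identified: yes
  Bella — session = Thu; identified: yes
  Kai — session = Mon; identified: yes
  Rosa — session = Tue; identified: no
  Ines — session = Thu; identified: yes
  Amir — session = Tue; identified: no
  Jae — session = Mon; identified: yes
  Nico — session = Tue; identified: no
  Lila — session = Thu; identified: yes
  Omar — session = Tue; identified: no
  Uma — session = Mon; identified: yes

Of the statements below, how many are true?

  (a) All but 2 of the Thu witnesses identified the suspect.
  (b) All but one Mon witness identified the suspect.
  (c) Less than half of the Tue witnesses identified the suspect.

(a) Thu: |A| = 7, |A ∩ B| = 6; needs |A ∖ B| = 2 — false.
(b) Mon: |A| = 6, |A ∩ B| = 6; needs |A ∖ B| = 1 — false.
(c) Tue: |A| = 8, |A ∩ B| = 3; needs |A ∩ B| < |A ∖ B| — true.

1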